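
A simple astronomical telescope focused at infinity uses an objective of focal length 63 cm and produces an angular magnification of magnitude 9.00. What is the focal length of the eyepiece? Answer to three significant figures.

7.00 cm

|M| = f_obj/f_eye, so f_eye = f_obj/|M| = 63/9.0 = 7.000 cm.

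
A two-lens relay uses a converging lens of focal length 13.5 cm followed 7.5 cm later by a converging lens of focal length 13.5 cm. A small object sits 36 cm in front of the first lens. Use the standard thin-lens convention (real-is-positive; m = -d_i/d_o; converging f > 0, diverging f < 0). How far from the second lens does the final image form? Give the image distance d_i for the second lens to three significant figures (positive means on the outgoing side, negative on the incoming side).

First lens: d_i1 = 1/(1/13.5 - 1/36) = 21.600 cm.
This image would form 21.600 cm past lens 1, i.e. 14.100 cm beyond lens 2, so it is a virtual object for lens 2: d_o2 = 7.5 - 21.600 = -14.100 cm.
Second lens: d_i2 = 1/(1/13.5 - 1/(-14.100)) = 6.897 cm.

6.90 cm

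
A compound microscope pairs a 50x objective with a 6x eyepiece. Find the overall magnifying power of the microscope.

The overall magnification of a compound microscope is the product of the objective and eyepiece magnifications:
M = M_obj x M_eye = 50 x 6 = 300.

300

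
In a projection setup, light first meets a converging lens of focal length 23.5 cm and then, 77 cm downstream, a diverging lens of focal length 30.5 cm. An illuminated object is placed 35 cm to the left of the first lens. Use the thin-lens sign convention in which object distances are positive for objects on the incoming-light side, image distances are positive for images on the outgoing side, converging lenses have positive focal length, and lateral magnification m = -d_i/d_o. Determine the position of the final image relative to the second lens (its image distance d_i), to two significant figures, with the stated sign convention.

Lens 1: 1/d_i1 = 1/f_1 - 1/d_o1 = 1/23.5 - 1/35 = 0.01398 cm^-1, so d_i1 = 71.522 cm.
That image sits 5.478 cm in front of the second lens, so d_o2 = 5.478 cm.
Lens 2: 1/d_i2 = 1/f_2 - 1/d_o2 = 1/(-30.5) - 1/(5.478) = -0.21533 cm^-1, so d_i2 = -4.644 cm.

-4.6 cm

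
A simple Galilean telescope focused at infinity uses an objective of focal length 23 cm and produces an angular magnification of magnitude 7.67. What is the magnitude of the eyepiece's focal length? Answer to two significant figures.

3.0 cm

|M| = f_obj/|f_eye|, so |f_eye| = f_obj/|M| = 23/7.67 = 2.999 cm.
(The eyepiece is diverging, so its signed focal length is -2.999 cm.)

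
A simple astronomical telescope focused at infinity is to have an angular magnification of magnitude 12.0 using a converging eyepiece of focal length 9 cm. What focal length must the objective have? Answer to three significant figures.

108 cm

|M| = f_obj/|f_eye|, so f_obj = |M| x |f_eye| = 12.0 x 9 = 108.000 cm.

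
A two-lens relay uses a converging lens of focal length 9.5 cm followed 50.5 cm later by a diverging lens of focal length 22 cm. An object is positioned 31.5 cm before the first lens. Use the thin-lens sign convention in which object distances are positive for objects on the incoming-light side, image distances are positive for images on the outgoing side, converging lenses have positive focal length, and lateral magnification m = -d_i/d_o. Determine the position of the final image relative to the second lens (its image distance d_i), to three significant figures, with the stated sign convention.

Lens 1: 1/d_i1 = 1/f_1 - 1/d_o1 = 1/9.5 - 1/31.5 = 0.07352 cm^-1, so d_i1 = 13.602 cm.
The intermediate image is 13.602 cm to the right of lens 1, so d_o2 = L - d_i1 = 50.5 - 13.602 = 36.898 cm.
Lens 2: 1/d_i2 = 1/f_2 - 1/d_o2 = 1/(-22) - 1/(36.898) = -0.07256 cm^-1, so d_i2 = -13.782 cm.

-13.8 cm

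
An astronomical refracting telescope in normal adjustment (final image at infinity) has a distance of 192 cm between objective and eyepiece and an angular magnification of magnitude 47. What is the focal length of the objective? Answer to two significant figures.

In normal adjustment the tube length equals f_obj + f_eye and |M| = f_obj/f_eye.
So f_obj = 47 f_eye and 47 f_eye + f_eye = 192 cm, giving f_eye = 192/48 = 4.000 cm and f_obj = 188.000 cm.

190 cm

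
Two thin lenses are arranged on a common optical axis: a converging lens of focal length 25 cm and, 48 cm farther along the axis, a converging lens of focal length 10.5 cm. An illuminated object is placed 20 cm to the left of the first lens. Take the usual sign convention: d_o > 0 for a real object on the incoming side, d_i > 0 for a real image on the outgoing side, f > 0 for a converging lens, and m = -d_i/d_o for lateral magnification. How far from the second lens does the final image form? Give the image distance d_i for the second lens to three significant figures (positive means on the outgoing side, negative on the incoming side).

11.3 cm

Applying the thin-lens equation to the first lens, 1/25 = 1/20 + 1/d_i1, which gives d_i1 = -100.000 cm.
With d_i1 < 0 the first image is virtual and lies on the object side; the object distance for lens 2 is d_o2 = 48 - (-100.000) = 148.000 cm.
Applying the thin-lens equation again with f_2 = 10.5 cm and d_o2 = 148.000 cm gives d_i2 = 11.302 cm.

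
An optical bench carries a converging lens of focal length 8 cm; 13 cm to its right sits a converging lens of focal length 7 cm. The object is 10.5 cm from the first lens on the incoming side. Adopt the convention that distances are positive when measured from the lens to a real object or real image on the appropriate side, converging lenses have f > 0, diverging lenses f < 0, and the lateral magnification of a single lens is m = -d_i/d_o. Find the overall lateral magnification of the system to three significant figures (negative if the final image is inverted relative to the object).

-0.812

Lens 1: 1/d_i1 = 1/f_1 - 1/d_o1 = 1/8 - 1/10.5 = 0.02976 cm^-1, so d_i1 = 33.600 cm.
m_1 = -(33.600)/10.5 = -3.2000.
This image would form 33.600 cm past lens 1, i.e. 20.600 cm beyond lens 2, so it is a virtual object for lens 2: d_o2 = 13 - 33.600 = -20.600 cm.
Lens 2: 1/d_i2 = 1/f_2 - 1/d_o2 = 1/7 - 1/(-20.600) = 0.19140 cm^-1, so d_i2 = 5.225 cm.
m_2 = -(5.225)/(-20.600) = 0.2536.
Total m = m_1 x m_2 = (-3.2000)(0.2536) = -0.8116.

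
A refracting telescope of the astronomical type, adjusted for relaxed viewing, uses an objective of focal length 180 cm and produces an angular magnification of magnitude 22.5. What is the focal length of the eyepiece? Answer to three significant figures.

8.00 cm

|M| = f_obj/f_eye, so f_eye = f_obj/|M| = 180/22.5 = 8.000 cm.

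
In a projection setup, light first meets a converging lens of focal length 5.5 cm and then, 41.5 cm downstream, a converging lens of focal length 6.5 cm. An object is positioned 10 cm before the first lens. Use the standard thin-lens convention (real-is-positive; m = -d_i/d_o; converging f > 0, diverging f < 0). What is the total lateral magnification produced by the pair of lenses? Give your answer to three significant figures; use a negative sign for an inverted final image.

0.349

Applying the thin-lens equation to the first lens, 1/5.5 = 1/10 + 1/d_i1, which gives d_i1 = 12.222 cm.
Its lateral magnification is m_1 = -d_i1/d_o1 = -(12.222)/10 = -1.2222.
Object distance for lens 2: d_o2 = 41.5 - 12.222 = 29.278 cm.
Applying the thin-lens equation again with f_2 = 6.5 cm and d_o2 = 29.278 cm gives d_i2 = 8.355 cm.
m_2 = -(8.355)/(29.278) = -0.2854.
Overall magnification: m = m_1 m_2 = 0.3488.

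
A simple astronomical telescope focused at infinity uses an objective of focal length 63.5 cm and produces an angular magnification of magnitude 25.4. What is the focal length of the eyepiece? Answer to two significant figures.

|M| = f_obj/f_eye, so f_eye = f_obj/|M| = 63.5/25.4 = 2.500 cm.

2.5 cm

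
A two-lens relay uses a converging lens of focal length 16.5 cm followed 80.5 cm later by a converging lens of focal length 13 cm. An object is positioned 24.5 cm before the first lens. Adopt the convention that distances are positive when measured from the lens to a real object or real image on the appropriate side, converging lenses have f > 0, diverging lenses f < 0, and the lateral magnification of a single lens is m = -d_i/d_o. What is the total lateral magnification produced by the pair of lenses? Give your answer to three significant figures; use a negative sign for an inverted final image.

1.58

Lens 1: 1/d_i1 = 1/f_1 - 1/d_o1 = 1/16.5 - 1/24.5 = 0.01979 cm^-1, so d_i1 = 50.531 cm.
m_1 = -(50.531)/24.5 = -2.0625.
That image sits 29.969 cm in front of the second lens, so d_o2 = 29.969 cm.
Lens 2: 1/d_i2 = 1/f_2 - 1/d_o2 = 1/13 - 1/(29.969) = 0.04355 cm^-1, so d_i2 = 22.959 cm.
m_2 = -(22.959)/(29.969) = -0.7661.
Total m = m_1 x m_2 = (-2.0625)(-0.7661) = 1.5801.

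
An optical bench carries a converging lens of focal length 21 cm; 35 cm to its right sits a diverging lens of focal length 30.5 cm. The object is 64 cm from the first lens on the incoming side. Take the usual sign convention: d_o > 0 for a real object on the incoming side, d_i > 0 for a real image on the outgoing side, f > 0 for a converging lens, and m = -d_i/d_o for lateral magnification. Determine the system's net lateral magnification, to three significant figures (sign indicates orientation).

Lens 1: 1/d_i1 = 1/f_1 - 1/d_o1 = 1/21 - 1/64 = 0.03199 cm^-1, so d_i1 = 31.256 cm.
m_1 = -(31.256)/64 = -0.4884.
Object distance for lens 2: d_o2 = 35 - 31.256 = 3.744 cm.
Lens 2: 1/d_i2 = 1/f_2 - 1/d_o2 = 1/(-30.5) - 1/(3.744) = -0.29987 cm^-1, so d_i2 = -3.335 cm.
m_2 = -(-3.335)/(3.744) = 0.8907.
Total m = m_1 x m_2 = (-0.4884)(0.8907) = -0.4350.

-0.435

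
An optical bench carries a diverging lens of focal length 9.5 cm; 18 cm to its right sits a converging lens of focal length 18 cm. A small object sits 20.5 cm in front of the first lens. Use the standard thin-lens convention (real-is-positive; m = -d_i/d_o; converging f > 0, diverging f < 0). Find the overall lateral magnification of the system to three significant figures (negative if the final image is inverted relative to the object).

-0.878

Lens 1: 1/d_i1 = 1/f_1 - 1/d_o1 = 1/(-9.5) - 1/20.5 = -0.15404 cm^-1, so d_i1 = -6.492 cm.
m_1 = -(-6.492)/20.5 = 0.3167.
The intermediate image is virtual, 6.492 cm to the left of lens 1, so d_o2 = L - d_i1 = 18 - (-6.492) = 24.492 cm.
Lens 2: 1/d_i2 = 1/f_2 - 1/d_o2 = 1/18 - 1/(24.492) = 0.01473 cm^-1, so d_i2 = 67.910 cm.
m_2 = -(67.910)/(24.492) = -2.7728.
Total m = m_1 x m_2 = (0.3167)(-2.7728) = -0.8780.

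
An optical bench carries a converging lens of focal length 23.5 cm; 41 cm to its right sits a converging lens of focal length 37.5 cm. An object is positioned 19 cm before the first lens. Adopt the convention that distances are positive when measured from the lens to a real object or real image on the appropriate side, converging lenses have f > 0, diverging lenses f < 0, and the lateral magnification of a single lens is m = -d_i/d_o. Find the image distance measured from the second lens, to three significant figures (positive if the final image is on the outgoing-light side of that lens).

Applying the thin-lens equation to the first lens, 1/23.5 = 1/19 + 1/d_i1, which gives d_i1 = -99.222 cm.
The intermediate image is virtual, 99.222 cm to the left of lens 1, so d_o2 = L - d_i1 = 41 - (-99.222) = 140.222 cm.
Applying the thin-lens equation again with f_2 = 37.5 cm and d_o2 = 140.222 cm gives d_i2 = 51.190 cm.

51.2 cm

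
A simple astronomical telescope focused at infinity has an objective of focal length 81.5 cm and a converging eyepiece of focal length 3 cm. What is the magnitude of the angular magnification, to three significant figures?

27.2

|M| = f_obj/|f_eye| = 81.5/3 = 27.167.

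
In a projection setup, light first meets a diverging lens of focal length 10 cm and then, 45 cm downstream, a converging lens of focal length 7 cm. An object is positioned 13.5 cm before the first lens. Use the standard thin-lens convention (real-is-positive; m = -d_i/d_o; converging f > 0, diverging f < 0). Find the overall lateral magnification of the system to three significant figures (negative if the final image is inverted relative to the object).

Applying the thin-lens equation to the first lens, 1/(-10) = 1/13.5 + 1/d_i1, which gives d_i1 = -5.745 cm.
Its lateral magnification is m_1 = -d_i1/d_o1 = -(-5.745)/13.5 = 0.4255.
The intermediate image is virtual, 5.745 cm to the left of lens 1, so d_o2 = L - d_i1 = 45 - (-5.745) = 50.745 cm.
Applying the thin-lens equation again with f_2 = 7 cm and d_o2 = 50.745 cm gives d_i2 = 8.120 cm.
m_2 = -(8.120)/(50.745) = -0.1600.
Overall magnification: m = m_1 m_2 = -0.0681.

-0.0681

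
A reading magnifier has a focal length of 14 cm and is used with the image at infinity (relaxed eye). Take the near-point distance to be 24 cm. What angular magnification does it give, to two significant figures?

M = D/f = 24/14 = 1.714.

1.7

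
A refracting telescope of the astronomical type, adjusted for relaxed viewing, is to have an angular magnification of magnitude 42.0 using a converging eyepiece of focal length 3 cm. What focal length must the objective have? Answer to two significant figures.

|M| = f_obj/|f_eye|, so f_obj = |M| x |f_eye| = 42.0 x 3 = 126.000 cm.

130 cm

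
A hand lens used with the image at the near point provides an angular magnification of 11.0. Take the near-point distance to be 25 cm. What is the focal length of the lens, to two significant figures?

For the image at the near point, M = 1 + D/f.
f = D/(M - 1) = 25/(11.0 - 1) = 2.500 cm.

2.5 cm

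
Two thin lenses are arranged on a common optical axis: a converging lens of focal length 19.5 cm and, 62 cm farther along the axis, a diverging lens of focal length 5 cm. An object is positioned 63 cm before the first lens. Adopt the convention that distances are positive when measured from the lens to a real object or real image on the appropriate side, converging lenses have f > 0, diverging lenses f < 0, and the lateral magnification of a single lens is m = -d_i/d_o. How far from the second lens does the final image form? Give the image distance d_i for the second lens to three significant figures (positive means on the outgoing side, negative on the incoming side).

-4.35 cm

Applying the thin-lens equation to the first lens, 1/19.5 = 1/63 + 1/d_i1, which gives d_i1 = 28.241 cm.
The intermediate image is 28.241 cm to the right of lens 1, so d_o2 = L - d_i1 = 62 - 28.241 = 33.759 cm.
Applying the thin-lens equation again with f_2 = -5 cm and d_o2 = 33.759 cm gives d_i2 = -4.355 cm.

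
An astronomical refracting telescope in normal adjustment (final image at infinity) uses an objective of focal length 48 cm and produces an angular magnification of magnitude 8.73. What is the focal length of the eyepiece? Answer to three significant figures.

|M| = f_obj/f_eye, so f_eye = f_obj/|M| = 48/8.73 = 5.498 cm.

5.50 cm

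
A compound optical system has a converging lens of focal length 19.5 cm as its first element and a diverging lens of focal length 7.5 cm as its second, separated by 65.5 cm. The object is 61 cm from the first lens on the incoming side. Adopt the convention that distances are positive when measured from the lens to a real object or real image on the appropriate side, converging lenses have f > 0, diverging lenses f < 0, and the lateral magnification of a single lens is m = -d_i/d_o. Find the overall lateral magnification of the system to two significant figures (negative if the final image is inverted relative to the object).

-0.079

Lens 1: 1/d_i1 = 1/f_1 - 1/d_o1 = 1/19.5 - 1/61 = 0.03489 cm^-1, so d_i1 = 28.663 cm.
m_1 = -(28.663)/61 = -0.4699.
That image sits 36.837 cm in front of the second lens, so d_o2 = 36.837 cm.
Lens 2: 1/d_i2 = 1/f_2 - 1/d_o2 = 1/(-7.5) - 1/(36.837) = -0.16048 cm^-1, so d_i2 = -6.231 cm.
m_2 = -(-6.231)/(36.837) = 0.1692.
Overall magnification: m = m_1 m_2 = -0.0795.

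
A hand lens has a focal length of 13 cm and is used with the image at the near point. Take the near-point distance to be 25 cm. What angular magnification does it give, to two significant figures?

M = 1 + D/f = 1 + 25/13 = 2.923.

2.9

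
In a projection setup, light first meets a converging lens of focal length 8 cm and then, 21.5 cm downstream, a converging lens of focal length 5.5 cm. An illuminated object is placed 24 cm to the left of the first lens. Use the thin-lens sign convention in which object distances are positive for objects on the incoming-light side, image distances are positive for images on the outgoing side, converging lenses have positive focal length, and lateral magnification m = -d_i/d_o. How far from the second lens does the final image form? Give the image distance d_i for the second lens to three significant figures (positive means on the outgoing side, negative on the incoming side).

13.1 cm

Applying the thin-lens equation to the first lens, 1/8 = 1/24 + 1/d_i1, which gives d_i1 = 12.000 cm.
That image sits 9.500 cm in front of the second lens, so d_o2 = 9.500 cm.
Applying the thin-lens equation again with f_2 = 5.5 cm and d_o2 = 9.500 cm gives d_i2 = 13.062 cm.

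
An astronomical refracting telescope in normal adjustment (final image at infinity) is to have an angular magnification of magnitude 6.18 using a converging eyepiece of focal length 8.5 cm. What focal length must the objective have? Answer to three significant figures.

|M| = f_obj/|f_eye|, so f_obj = |M| x |f_eye| = 6.18 x 8.5 = 52.530 cm.

52.5 cm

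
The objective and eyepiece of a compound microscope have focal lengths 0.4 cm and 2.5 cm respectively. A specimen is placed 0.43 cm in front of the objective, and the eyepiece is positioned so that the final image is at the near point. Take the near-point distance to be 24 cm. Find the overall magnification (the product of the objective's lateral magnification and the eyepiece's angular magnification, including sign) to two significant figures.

Objective: 1/d_i = 1/f_obj - 1/d_o = 1/0.4 - 1/0.43 = 0.17442 cm^-1, so d_i = 5.733 cm.
m_obj = -d_i/d_o = -5.733/0.43 = -13.333.
Eyepiece angular magnification (image at near point): M_eye = 1 + D/f_e = 1 + 24/2.5 = 10.600.
Overall M = m_obj x M_eye = (-13.333)(10.600) = -141.33.

-140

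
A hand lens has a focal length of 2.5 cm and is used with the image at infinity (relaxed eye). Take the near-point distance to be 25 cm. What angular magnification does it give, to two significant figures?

M = D/f = 25/2.5 = 10.000.

10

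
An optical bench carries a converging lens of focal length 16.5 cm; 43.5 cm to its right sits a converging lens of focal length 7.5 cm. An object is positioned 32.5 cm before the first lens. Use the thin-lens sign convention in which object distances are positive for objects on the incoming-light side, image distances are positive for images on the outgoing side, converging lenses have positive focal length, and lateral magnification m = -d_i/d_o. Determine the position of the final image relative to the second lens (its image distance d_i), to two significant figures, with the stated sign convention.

30 cm

Applying the thin-lens equation to the first lens, 1/16.5 = 1/32.5 + 1/d_i1, which gives d_i1 = 33.516 cm.
The intermediate image is 33.516 cm to the right of lens 1, so d_o2 = L - d_i1 = 43.5 - 33.516 = 9.984 cm.
Applying the thin-lens equation again with f_2 = 7.5 cm and d_o2 = 9.984 cm gives d_i2 = 30.142 cm.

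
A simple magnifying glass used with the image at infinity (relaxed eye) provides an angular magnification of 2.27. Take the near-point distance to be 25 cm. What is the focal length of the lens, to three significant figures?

11.0 cm

For the image at infinity, M = D/f.
f = D/M = 25/2.27 = 11.013 cm.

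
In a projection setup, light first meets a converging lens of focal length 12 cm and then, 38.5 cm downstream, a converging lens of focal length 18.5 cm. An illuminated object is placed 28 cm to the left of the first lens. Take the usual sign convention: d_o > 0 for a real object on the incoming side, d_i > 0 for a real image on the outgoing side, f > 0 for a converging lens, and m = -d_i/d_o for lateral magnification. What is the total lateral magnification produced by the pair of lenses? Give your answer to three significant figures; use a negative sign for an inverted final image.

-13.9

Lens 1: 1/d_i1 = 1/f_1 - 1/d_o1 = 1/12 - 1/28 = 0.04762 cm^-1, so d_i1 = 21.000 cm.
m_1 = -(21.000)/28 = -0.7500.
That image sits 17.500 cm in front of the second lens, so d_o2 = 17.500 cm.
Lens 2: 1/d_i2 = 1/f_2 - 1/d_o2 = 1/18.5 - 1/(17.500) = -0.00309 cm^-1, so d_i2 = -323.750 cm.
m_2 = -(-323.750)/(17.500) = 18.5000.
Total m = m_1 x m_2 = (-0.7500)(18.5000) = -13.8750.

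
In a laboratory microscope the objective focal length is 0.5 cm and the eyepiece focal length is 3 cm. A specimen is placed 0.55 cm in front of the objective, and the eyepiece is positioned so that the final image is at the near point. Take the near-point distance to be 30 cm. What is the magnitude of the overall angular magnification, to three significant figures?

Objective: 1/d_i = 1/f_obj - 1/d_o = 1/0.5 - 1/0.55 = 0.18182 cm^-1, so d_i = 5.500 cm.
m_obj = -d_i/d_o = -5.500/0.55 = -10.000.
Eyepiece angular magnification (image at near point): M_eye = 1 + D/f_e = 1 + 30/3 = 11.000.
Overall M = m_obj x M_eye = (-10.000)(11.000) = -110.00.
|M| = 110.00.

110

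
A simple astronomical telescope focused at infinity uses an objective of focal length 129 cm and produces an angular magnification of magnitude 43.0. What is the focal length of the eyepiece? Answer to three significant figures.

3.00 cm

|M| = f_obj/f_eye, so f_eye = f_obj/|M| = 129/43.0 = 3.000 cm.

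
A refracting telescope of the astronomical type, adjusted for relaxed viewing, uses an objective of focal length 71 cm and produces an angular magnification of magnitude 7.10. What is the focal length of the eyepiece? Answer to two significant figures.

|M| = f_obj/f_eye, so f_eye = f_obj/|M| = 71/7.1 = 10.000 cm.

10 cm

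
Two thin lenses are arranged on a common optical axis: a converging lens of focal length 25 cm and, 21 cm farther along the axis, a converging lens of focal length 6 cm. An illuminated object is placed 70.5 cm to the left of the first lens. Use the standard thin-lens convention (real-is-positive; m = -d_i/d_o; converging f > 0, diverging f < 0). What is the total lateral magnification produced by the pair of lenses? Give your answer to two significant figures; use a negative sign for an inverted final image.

-0.14

Lens 1: 1/d_i1 = 1/f_1 - 1/d_o1 = 1/25 - 1/70.5 = 0.02582 cm^-1, so d_i1 = 38.736 cm.
m_1 = -(38.736)/70.5 = -0.5495.
Since 38.736 cm > 21 cm, the first image lies past the second lens and serves as a virtual object: d_o2 = L - d_i1 = -17.736 cm.
Lens 2: 1/d_i2 = 1/f_2 - 1/d_o2 = 1/6 - 1/(-17.736) = 0.22305 cm^-1, so d_i2 = 4.483 cm.
m_2 = -(4.483)/(-17.736) = 0.2528.
Total m = m_1 x m_2 = (-0.5495)(0.2528) = -0.1389.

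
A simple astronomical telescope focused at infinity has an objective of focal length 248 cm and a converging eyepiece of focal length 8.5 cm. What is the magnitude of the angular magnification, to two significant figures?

29

|M| = f_obj/|f_eye| = 248/8.5 = 29.176.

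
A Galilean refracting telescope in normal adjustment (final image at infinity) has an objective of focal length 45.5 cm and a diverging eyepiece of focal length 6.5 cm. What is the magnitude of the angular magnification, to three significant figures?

|M| = f_obj/|f_eye| = 45.5/6.5 = 7.000.

7.00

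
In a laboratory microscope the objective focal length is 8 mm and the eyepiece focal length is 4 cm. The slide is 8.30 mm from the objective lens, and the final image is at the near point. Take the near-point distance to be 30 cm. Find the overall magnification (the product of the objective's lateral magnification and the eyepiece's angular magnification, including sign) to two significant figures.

-230

Convert to cm: f_obj = 8 mm = 0.8 cm; d_o = 8.30 mm = 0.83 cm.
Objective: 1/d_i = 1/f_obj - 1/d_o = 1/0.8 - 1/0.83 = 0.04518 cm^-1, so d_i = 22.133 cm.
m_obj = -d_i/d_o = -22.133/0.83 = -26.667.
Eyepiece angular magnification (image at near point): M_eye = 1 + D/f_e = 1 + 30/4 = 8.500.
Overall M = m_obj x M_eye = (-26.667)(8.500) = -226.67.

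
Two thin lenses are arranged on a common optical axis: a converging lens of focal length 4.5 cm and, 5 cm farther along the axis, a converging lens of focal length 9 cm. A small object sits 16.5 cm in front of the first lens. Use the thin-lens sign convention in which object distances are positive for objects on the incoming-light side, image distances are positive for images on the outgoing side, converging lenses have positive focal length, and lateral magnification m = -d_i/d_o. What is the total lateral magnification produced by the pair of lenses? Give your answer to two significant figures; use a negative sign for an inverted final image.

First lens: d_i1 = 1/(1/4.5 - 1/16.5) = 6.188 cm.
m_1 = -(6.188)/16.5 = -0.3750.
Since 6.188 cm > 5 cm, the first image lies past the second lens and serves as a virtual object: d_o2 = L - d_i1 = -1.188 cm.
Second lens: d_i2 = 1/(1/9 - 1/(-1.188)) = 1.049 cm.
m_2 = -(1.049)/(-1.188) = 0.8834.
The system's lateral magnification is m_1 m_2 = (-0.3750)(0.8834) = -0.3313.

-0.33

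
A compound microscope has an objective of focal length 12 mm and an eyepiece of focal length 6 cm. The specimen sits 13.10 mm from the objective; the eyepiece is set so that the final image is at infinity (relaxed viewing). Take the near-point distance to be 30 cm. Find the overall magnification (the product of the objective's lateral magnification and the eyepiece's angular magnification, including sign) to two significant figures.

-55

Convert to cm: f_obj = 12 mm = 1.2 cm; d_o = 13.10 mm = 1.31 cm.
Objective: 1/d_i = 1/f_obj - 1/d_o = 1/1.2 - 1/1.31 = 0.06997 cm^-1, so d_i = 14.291 cm.
m_obj = -d_i/d_o = -14.291/1.31 = -10.909.
Eyepiece angular magnification (image at infinity): M_eye = D/f_e = 30/6 = 5.000.
Overall M = m_obj x M_eye = (-10.909)(5.000) = -54.55.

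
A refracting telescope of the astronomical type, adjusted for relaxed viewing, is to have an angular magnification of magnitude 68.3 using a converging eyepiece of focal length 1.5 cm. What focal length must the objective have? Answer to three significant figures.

102 cm

|M| = f_obj/|f_eye|, so f_obj = |M| x |f_eye| = 68.3 x 1.5 = 102.450 cm.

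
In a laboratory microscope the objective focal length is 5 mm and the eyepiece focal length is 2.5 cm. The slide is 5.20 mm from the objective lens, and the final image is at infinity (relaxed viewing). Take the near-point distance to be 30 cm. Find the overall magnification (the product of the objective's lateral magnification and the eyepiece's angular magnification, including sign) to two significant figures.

Convert to cm: f_obj = 5 mm = 0.5 cm; d_o = 5.20 mm = 0.52 cm.
Objective: 1/d_i = 1/f_obj - 1/d_o = 1/0.5 - 1/0.52 = 0.07692 cm^-1, so d_i = 13.000 cm.
m_obj = -d_i/d_o = -13.000/0.52 = -25.000.
Eyepiece angular magnification (image at infinity): M_eye = D/f_e = 30/2.5 = 12.000.
Overall M = m_obj x M_eye = (-25.000)(12.000) = -300.00.

-300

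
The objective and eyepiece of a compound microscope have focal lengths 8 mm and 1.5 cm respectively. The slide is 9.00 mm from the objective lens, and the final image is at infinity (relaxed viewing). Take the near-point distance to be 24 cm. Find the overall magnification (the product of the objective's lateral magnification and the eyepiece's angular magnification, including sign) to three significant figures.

Convert to cm: f_obj = 8 mm = 0.8 cm; d_o = 9.00 mm = 0.90 cm.
Objective: 1/d_i = 1/f_obj - 1/d_o = 1/0.8 - 1/0.90 = 0.13889 cm^-1, so d_i = 7.200 cm.
m_obj = -d_i/d_o = -7.200/0.90 = -8.000.
Eyepiece angular magnification (image at infinity): M_eye = D/f_e = 24/1.5 = 16.000.
Overall M = m_obj x M_eye = (-8.000)(16.000) = -128.00.

-128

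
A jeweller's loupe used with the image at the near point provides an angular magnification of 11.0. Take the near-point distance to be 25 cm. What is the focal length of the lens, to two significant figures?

For the image at the near point, M = 1 + D/f.
f = D/(M - 1) = 25/(11.0 - 1) = 2.500 cm.

2.5 cm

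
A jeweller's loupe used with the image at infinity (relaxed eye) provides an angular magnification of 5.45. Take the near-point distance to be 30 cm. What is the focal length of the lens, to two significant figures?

5.5 cm

For the image at infinity, M = D/f.
f = D/M = 30/5.45 = 5.505 cm.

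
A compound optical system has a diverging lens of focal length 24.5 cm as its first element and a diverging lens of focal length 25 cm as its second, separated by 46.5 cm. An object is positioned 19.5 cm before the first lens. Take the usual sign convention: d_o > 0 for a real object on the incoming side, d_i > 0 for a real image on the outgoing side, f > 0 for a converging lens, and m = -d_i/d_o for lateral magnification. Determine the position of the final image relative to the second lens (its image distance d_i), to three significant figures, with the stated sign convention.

Applying the thin-lens equation to the first lens, 1/(-24.5) = 1/19.5 + 1/d_i1, which gives d_i1 = -10.858 cm.
With d_i1 < 0 the first image is virtual and lies on the object side; the object distance for lens 2 is d_o2 = 46.5 - (-10.858) = 57.358 cm.
Applying the thin-lens equation again with f_2 = -25 cm and d_o2 = 57.358 cm gives d_i2 = -17.411 cm.

-17.4 cm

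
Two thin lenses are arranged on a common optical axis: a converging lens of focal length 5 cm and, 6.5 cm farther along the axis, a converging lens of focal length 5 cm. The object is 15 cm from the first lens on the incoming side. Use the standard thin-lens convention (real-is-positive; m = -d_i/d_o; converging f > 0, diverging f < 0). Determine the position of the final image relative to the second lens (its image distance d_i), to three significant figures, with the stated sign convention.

0.833 cm

First lens: d_i1 = 1/(1/5 - 1/15) = 7.500 cm.
This image would form 7.500 cm past lens 1, i.e. 1.000 cm beyond lens 2, so it is a virtual object for lens 2: d_o2 = 6.5 - 7.500 = -1.000 cm.
Second lens: d_i2 = 1/(1/5 - 1/(-1.000)) = 0.833 cm.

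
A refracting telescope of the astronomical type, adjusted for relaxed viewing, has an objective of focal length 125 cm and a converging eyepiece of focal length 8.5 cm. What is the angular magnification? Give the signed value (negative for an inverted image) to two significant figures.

M = -f_obj/f_eye = -125/(8.5) = -14.706.

-15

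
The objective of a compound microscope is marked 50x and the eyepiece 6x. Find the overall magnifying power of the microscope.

300

The overall magnification of a compound microscope is the product of the objective and eyepiece magnifications:
M = M_obj x M_eye = 50 x 6 = 300.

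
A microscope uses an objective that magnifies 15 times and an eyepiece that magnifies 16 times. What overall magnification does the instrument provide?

The overall magnification of a compound microscope is the product of the objective and eyepiece magnifications:
M = M_obj x M_eye = 15 x 16 = 240.

240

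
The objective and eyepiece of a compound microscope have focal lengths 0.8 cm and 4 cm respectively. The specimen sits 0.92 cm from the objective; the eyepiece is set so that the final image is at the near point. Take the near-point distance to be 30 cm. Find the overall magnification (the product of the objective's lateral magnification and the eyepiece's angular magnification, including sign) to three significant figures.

-56.7

Objective: 1/d_i = 1/f_obj - 1/d_o = 1/0.8 - 1/0.92 = 0.16304 cm^-1, so d_i = 6.133 cm.
m_obj = -d_i/d_o = -6.133/0.92 = -6.667.
Eyepiece angular magnification (image at near point): M_eye = 1 + D/f_e = 1 + 30/4 = 8.500.
Overall M = m_obj x M_eye = (-6.667)(8.500) = -56.67.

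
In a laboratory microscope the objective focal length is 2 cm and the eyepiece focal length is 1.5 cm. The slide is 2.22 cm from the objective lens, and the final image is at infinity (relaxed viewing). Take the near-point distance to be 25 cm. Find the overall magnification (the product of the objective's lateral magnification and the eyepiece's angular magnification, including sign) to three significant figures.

Objective: 1/d_i = 1/f_obj - 1/d_o = 1/2 - 1/2.22 = 0.04955 cm^-1, so d_i = 20.182 cm.
m_obj = -d_i/d_o = -20.182/2.22 = -9.091.
Eyepiece angular magnification (image at infinity): M_eye = D/f_e = 25/1.5 = 16.667.
Overall M = m_obj x M_eye = (-9.091)(16.667) = -151.52.

-152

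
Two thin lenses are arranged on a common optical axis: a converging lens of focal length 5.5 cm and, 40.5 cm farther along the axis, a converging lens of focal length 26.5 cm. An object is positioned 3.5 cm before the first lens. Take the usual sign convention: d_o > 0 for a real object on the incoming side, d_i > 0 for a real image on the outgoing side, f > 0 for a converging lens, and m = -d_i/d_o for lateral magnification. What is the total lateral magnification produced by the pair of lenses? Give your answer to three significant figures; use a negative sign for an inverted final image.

Applying the thin-lens equation to the first lens, 1/5.5 = 1/3.5 + 1/d_i1, which gives d_i1 = -9.625 cm.
Its lateral magnification is m_1 = -d_i1/d_o1 = -(-9.625)/3.5 = 2.7500.
The intermediate image is virtual, 9.625 cm to the left of lens 1, so d_o2 = L - d_i1 = 40.5 - (-9.625) = 50.125 cm.
Applying the thin-lens equation again with f_2 = 26.5 cm and d_o2 = 50.125 cm gives d_i2 = 56.225 cm.
m_2 = -(56.225)/(50.125) = -1.1217.
Overall magnification: m = m_1 m_2 = -3.0847.

-3.08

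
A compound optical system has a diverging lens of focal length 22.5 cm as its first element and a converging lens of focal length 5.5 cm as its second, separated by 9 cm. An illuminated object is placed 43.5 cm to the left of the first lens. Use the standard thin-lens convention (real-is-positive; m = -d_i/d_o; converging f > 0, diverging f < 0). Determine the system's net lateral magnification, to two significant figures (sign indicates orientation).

-0.10

Lens 1: 1/d_i1 = 1/f_1 - 1/d_o1 = 1/(-22.5) - 1/43.5 = -0.06743 cm^-1, so d_i1 = -14.830 cm.
m_1 = -(-14.830)/43.5 = 0.3409.
The intermediate image is virtual, 14.830 cm to the left of lens 1, so d_o2 = L - d_i1 = 9 - (-14.830) = 23.830 cm.
Lens 2: 1/d_i2 = 1/f_2 - 1/d_o2 = 1/5.5 - 1/(23.830) = 0.13985 cm^-1, so d_i2 = 7.150 cm.
m_2 = -(7.150)/(23.830) = -0.3001.
The system's lateral magnification is m_1 m_2 = (0.3409)(-0.3001) = -0.1023.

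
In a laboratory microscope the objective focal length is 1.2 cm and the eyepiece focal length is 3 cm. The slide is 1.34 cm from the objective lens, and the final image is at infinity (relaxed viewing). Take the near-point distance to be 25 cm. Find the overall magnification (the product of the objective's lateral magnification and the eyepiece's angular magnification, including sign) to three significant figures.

-71.4

Objective: 1/d_i = 1/f_obj - 1/d_o = 1/1.2 - 1/1.34 = 0.08706 cm^-1, so d_i = 11.486 cm.
m_obj = -d_i/d_o = -11.486/1.34 = -8.571.
Eyepiece angular magnification (image at infinity): M_eye = D/f_e = 25/3 = 8.333.
Overall M = m_obj x M_eye = (-8.571)(8.333) = -71.43.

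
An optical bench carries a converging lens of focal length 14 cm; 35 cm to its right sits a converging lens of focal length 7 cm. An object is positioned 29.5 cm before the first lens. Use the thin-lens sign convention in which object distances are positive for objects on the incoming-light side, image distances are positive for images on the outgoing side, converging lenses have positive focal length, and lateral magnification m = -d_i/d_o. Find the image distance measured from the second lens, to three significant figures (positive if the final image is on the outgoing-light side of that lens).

43.2 cm

Lens 1: 1/d_i1 = 1/f_1 - 1/d_o1 = 1/14 - 1/29.5 = 0.03753 cm^-1, so d_i1 = 26.645 cm.
That image sits 8.355 cm in front of the second lens, so d_o2 = 8.355 cm.
Lens 2: 1/d_i2 = 1/f_2 - 1/d_o2 = 1/7 - 1/(8.355) = 0.02317 cm^-1, so d_i2 = 43.167 cm.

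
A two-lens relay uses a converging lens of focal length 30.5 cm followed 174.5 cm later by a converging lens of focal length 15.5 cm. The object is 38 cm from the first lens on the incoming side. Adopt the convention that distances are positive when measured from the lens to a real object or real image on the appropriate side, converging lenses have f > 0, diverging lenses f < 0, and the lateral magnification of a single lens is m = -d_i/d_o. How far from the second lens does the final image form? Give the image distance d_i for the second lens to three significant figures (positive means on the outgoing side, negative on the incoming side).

First lens: d_i1 = 1/(1/30.5 - 1/38) = 154.533 cm.
That image sits 19.967 cm in front of the second lens, so d_o2 = 19.967 cm.
Second lens: d_i2 = 1/(1/15.5 - 1/(19.967)) = 69.287 cm.

69.3 cm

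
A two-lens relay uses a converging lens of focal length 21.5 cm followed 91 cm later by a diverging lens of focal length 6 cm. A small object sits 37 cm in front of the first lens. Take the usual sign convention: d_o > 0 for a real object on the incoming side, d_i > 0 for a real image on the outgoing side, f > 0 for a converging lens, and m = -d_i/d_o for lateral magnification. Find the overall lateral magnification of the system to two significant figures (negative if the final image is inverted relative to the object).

-0.18

Applying the thin-lens equation to the first lens, 1/21.5 = 1/37 + 1/d_i1, which gives d_i1 = 51.323 cm.
Its lateral magnification is m_1 = -d_i1/d_o1 = -(51.323)/37 = -1.3871.
Object distance for lens 2: d_o2 = 91 - 51.323 = 39.677 cm.
Applying the thin-lens equation again with f_2 = -6 cm and d_o2 = 39.677 cm gives d_i2 = -5.212 cm.
m_2 = -(-5.212)/(39.677) = 0.1314.
Overall magnification: m = m_1 m_2 = -0.1822.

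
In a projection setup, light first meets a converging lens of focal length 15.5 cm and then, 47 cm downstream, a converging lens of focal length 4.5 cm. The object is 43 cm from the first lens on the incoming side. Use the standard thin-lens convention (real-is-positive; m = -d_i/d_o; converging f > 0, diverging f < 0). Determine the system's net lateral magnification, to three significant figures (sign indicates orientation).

First lens: d_i1 = 1/(1/15.5 - 1/43) = 24.236 cm.
m_1 = -(24.236)/43 = -0.5636.
The intermediate image is 24.236 cm to the right of lens 1, so d_o2 = L - d_i1 = 47 - 24.236 = 22.764 cm.
Second lens: d_i2 = 1/(1/4.5 - 1/(22.764)) = 5.609 cm.
m_2 = -(5.609)/(22.764) = -0.2464.
Overall magnification: m = m_1 m_2 = 0.1389.

0.139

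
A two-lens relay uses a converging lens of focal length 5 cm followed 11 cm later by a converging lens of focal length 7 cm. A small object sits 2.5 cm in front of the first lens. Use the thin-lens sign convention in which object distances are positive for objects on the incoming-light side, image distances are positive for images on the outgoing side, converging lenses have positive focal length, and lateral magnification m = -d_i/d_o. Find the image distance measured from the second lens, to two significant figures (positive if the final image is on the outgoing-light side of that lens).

12 cm

Applying the thin-lens equation to the first lens, 1/5 = 1/2.5 + 1/d_i1, which gives d_i1 = -5.000 cm.
With d_i1 < 0 the first image is virtual and lies on the object side; the object distance for lens 2 is d_o2 = 11 - (-5.000) = 16.000 cm.
Applying the thin-lens equation again with f_2 = 7 cm and d_o2 = 16.000 cm gives d_i2 = 12.444 cm.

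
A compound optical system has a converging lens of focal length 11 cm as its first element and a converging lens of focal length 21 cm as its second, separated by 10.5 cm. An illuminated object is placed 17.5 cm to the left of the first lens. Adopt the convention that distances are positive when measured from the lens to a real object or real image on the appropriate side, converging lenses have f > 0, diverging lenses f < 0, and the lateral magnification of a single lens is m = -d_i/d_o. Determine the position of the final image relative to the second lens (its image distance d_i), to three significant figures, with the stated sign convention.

Applying the thin-lens equation to the first lens, 1/11 = 1/17.5 + 1/d_i1, which gives d_i1 = 29.615 cm.
Since 29.615 cm > 10.5 cm, the first image lies past the second lens and serves as a virtual object: d_o2 = L - d_i1 = -19.115 cm.
Applying the thin-lens equation again with f_2 = 21 cm and d_o2 = -19.115 cm gives d_i2 = 10.007 cm.

10.0 cm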